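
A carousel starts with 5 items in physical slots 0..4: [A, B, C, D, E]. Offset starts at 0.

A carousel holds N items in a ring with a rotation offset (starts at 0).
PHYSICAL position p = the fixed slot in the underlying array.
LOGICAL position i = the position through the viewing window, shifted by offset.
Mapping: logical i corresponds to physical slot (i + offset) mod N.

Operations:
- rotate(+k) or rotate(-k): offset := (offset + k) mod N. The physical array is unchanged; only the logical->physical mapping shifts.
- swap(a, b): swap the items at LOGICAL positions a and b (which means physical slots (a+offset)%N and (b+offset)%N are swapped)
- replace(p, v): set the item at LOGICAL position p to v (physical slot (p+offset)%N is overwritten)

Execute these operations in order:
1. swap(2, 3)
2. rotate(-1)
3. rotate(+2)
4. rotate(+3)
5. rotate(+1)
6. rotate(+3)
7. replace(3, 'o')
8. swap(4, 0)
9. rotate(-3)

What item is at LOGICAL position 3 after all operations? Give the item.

After op 1 (swap(2, 3)): offset=0, physical=[A,B,D,C,E], logical=[A,B,D,C,E]
After op 2 (rotate(-1)): offset=4, physical=[A,B,D,C,E], logical=[E,A,B,D,C]
After op 3 (rotate(+2)): offset=1, physical=[A,B,D,C,E], logical=[B,D,C,E,A]
After op 4 (rotate(+3)): offset=4, physical=[A,B,D,C,E], logical=[E,A,B,D,C]
After op 5 (rotate(+1)): offset=0, physical=[A,B,D,C,E], logical=[A,B,D,C,E]
After op 6 (rotate(+3)): offset=3, physical=[A,B,D,C,E], logical=[C,E,A,B,D]
After op 7 (replace(3, 'o')): offset=3, physical=[A,o,D,C,E], logical=[C,E,A,o,D]
After op 8 (swap(4, 0)): offset=3, physical=[A,o,C,D,E], logical=[D,E,A,o,C]
After op 9 (rotate(-3)): offset=0, physical=[A,o,C,D,E], logical=[A,o,C,D,E]

Answer: D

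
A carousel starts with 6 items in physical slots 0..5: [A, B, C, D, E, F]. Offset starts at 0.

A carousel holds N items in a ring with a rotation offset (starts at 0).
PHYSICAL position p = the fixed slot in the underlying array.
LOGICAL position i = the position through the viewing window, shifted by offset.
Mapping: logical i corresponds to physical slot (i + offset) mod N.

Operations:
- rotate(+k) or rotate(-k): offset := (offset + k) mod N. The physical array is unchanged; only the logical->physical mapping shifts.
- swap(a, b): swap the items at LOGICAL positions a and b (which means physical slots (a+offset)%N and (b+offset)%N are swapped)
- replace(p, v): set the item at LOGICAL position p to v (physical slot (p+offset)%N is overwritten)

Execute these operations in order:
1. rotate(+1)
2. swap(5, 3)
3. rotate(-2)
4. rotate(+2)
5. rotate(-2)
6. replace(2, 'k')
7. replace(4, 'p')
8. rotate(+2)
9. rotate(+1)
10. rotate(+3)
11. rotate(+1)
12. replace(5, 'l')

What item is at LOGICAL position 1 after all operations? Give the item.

Answer: k

Derivation:
After op 1 (rotate(+1)): offset=1, physical=[A,B,C,D,E,F], logical=[B,C,D,E,F,A]
After op 2 (swap(5, 3)): offset=1, physical=[E,B,C,D,A,F], logical=[B,C,D,A,F,E]
After op 3 (rotate(-2)): offset=5, physical=[E,B,C,D,A,F], logical=[F,E,B,C,D,A]
After op 4 (rotate(+2)): offset=1, physical=[E,B,C,D,A,F], logical=[B,C,D,A,F,E]
After op 5 (rotate(-2)): offset=5, physical=[E,B,C,D,A,F], logical=[F,E,B,C,D,A]
After op 6 (replace(2, 'k')): offset=5, physical=[E,k,C,D,A,F], logical=[F,E,k,C,D,A]
After op 7 (replace(4, 'p')): offset=5, physical=[E,k,C,p,A,F], logical=[F,E,k,C,p,A]
After op 8 (rotate(+2)): offset=1, physical=[E,k,C,p,A,F], logical=[k,C,p,A,F,E]
After op 9 (rotate(+1)): offset=2, physical=[E,k,C,p,A,F], logical=[C,p,A,F,E,k]
After op 10 (rotate(+3)): offset=5, physical=[E,k,C,p,A,F], logical=[F,E,k,C,p,A]
After op 11 (rotate(+1)): offset=0, physical=[E,k,C,p,A,F], logical=[E,k,C,p,A,F]
After op 12 (replace(5, 'l')): offset=0, physical=[E,k,C,p,A,l], logical=[E,k,C,p,A,l]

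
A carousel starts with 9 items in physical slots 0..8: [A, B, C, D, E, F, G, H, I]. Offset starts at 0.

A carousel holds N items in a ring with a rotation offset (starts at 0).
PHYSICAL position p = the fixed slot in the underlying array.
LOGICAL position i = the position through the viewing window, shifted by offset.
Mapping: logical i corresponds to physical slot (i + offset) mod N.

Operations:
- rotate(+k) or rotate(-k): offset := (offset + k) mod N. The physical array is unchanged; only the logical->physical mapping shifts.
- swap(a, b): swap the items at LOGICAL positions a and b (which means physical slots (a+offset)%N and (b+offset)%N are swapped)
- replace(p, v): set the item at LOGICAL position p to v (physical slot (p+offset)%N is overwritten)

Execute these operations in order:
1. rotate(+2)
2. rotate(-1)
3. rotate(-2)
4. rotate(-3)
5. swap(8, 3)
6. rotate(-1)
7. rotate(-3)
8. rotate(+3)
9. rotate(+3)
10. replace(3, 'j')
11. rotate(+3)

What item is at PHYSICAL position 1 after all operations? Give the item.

After op 1 (rotate(+2)): offset=2, physical=[A,B,C,D,E,F,G,H,I], logical=[C,D,E,F,G,H,I,A,B]
After op 2 (rotate(-1)): offset=1, physical=[A,B,C,D,E,F,G,H,I], logical=[B,C,D,E,F,G,H,I,A]
After op 3 (rotate(-2)): offset=8, physical=[A,B,C,D,E,F,G,H,I], logical=[I,A,B,C,D,E,F,G,H]
After op 4 (rotate(-3)): offset=5, physical=[A,B,C,D,E,F,G,H,I], logical=[F,G,H,I,A,B,C,D,E]
After op 5 (swap(8, 3)): offset=5, physical=[A,B,C,D,I,F,G,H,E], logical=[F,G,H,E,A,B,C,D,I]
After op 6 (rotate(-1)): offset=4, physical=[A,B,C,D,I,F,G,H,E], logical=[I,F,G,H,E,A,B,C,D]
After op 7 (rotate(-3)): offset=1, physical=[A,B,C,D,I,F,G,H,E], logical=[B,C,D,I,F,G,H,E,A]
After op 8 (rotate(+3)): offset=4, physical=[A,B,C,D,I,F,G,H,E], logical=[I,F,G,H,E,A,B,C,D]
After op 9 (rotate(+3)): offset=7, physical=[A,B,C,D,I,F,G,H,E], logical=[H,E,A,B,C,D,I,F,G]
After op 10 (replace(3, 'j')): offset=7, physical=[A,j,C,D,I,F,G,H,E], logical=[H,E,A,j,C,D,I,F,G]
After op 11 (rotate(+3)): offset=1, physical=[A,j,C,D,I,F,G,H,E], logical=[j,C,D,I,F,G,H,E,A]

Answer: j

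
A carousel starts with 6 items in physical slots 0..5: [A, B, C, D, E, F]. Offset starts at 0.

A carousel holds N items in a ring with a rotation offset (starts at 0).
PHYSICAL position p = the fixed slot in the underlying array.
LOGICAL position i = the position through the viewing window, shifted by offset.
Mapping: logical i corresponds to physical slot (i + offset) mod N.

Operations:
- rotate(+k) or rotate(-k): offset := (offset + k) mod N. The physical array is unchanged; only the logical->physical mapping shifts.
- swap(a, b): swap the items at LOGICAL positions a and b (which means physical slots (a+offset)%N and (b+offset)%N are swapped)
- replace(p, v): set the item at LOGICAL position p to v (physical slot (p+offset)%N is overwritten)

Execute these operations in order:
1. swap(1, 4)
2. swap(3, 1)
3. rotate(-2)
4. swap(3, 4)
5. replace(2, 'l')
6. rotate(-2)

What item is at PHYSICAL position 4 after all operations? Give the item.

Answer: B

Derivation:
After op 1 (swap(1, 4)): offset=0, physical=[A,E,C,D,B,F], logical=[A,E,C,D,B,F]
After op 2 (swap(3, 1)): offset=0, physical=[A,D,C,E,B,F], logical=[A,D,C,E,B,F]
After op 3 (rotate(-2)): offset=4, physical=[A,D,C,E,B,F], logical=[B,F,A,D,C,E]
After op 4 (swap(3, 4)): offset=4, physical=[A,C,D,E,B,F], logical=[B,F,A,C,D,E]
After op 5 (replace(2, 'l')): offset=4, physical=[l,C,D,E,B,F], logical=[B,F,l,C,D,E]
After op 6 (rotate(-2)): offset=2, physical=[l,C,D,E,B,F], logical=[D,E,B,F,l,C]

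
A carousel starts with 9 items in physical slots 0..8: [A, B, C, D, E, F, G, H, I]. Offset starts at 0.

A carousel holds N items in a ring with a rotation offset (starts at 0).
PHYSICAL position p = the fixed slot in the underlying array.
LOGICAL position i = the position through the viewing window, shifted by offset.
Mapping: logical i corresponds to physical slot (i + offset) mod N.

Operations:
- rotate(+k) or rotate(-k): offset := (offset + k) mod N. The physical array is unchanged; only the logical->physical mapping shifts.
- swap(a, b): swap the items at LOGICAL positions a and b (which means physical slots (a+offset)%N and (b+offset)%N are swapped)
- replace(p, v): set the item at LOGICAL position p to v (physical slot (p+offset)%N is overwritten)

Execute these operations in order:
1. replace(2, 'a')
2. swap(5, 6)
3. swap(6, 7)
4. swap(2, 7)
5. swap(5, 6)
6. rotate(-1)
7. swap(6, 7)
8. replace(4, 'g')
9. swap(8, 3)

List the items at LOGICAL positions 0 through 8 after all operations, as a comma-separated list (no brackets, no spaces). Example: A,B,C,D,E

Answer: I,A,B,a,g,E,G,H,F

Derivation:
After op 1 (replace(2, 'a')): offset=0, physical=[A,B,a,D,E,F,G,H,I], logical=[A,B,a,D,E,F,G,H,I]
After op 2 (swap(5, 6)): offset=0, physical=[A,B,a,D,E,G,F,H,I], logical=[A,B,a,D,E,G,F,H,I]
After op 3 (swap(6, 7)): offset=0, physical=[A,B,a,D,E,G,H,F,I], logical=[A,B,a,D,E,G,H,F,I]
After op 4 (swap(2, 7)): offset=0, physical=[A,B,F,D,E,G,H,a,I], logical=[A,B,F,D,E,G,H,a,I]
After op 5 (swap(5, 6)): offset=0, physical=[A,B,F,D,E,H,G,a,I], logical=[A,B,F,D,E,H,G,a,I]
After op 6 (rotate(-1)): offset=8, physical=[A,B,F,D,E,H,G,a,I], logical=[I,A,B,F,D,E,H,G,a]
After op 7 (swap(6, 7)): offset=8, physical=[A,B,F,D,E,G,H,a,I], logical=[I,A,B,F,D,E,G,H,a]
After op 8 (replace(4, 'g')): offset=8, physical=[A,B,F,g,E,G,H,a,I], logical=[I,A,B,F,g,E,G,H,a]
After op 9 (swap(8, 3)): offset=8, physical=[A,B,a,g,E,G,H,F,I], logical=[I,A,B,a,g,E,G,H,F]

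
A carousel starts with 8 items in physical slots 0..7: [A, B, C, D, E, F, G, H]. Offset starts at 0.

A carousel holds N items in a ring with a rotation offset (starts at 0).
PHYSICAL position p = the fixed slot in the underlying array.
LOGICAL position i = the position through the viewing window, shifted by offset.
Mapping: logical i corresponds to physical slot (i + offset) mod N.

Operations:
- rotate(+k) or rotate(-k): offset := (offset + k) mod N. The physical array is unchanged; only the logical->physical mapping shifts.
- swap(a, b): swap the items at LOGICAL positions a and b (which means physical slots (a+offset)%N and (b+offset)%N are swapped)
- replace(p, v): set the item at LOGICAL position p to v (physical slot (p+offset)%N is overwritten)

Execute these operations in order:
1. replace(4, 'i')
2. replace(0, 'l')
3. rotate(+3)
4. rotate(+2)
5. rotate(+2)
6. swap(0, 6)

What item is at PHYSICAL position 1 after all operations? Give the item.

Answer: B

Derivation:
After op 1 (replace(4, 'i')): offset=0, physical=[A,B,C,D,i,F,G,H], logical=[A,B,C,D,i,F,G,H]
After op 2 (replace(0, 'l')): offset=0, physical=[l,B,C,D,i,F,G,H], logical=[l,B,C,D,i,F,G,H]
After op 3 (rotate(+3)): offset=3, physical=[l,B,C,D,i,F,G,H], logical=[D,i,F,G,H,l,B,C]
After op 4 (rotate(+2)): offset=5, physical=[l,B,C,D,i,F,G,H], logical=[F,G,H,l,B,C,D,i]
After op 5 (rotate(+2)): offset=7, physical=[l,B,C,D,i,F,G,H], logical=[H,l,B,C,D,i,F,G]
After op 6 (swap(0, 6)): offset=7, physical=[l,B,C,D,i,H,G,F], logical=[F,l,B,C,D,i,H,G]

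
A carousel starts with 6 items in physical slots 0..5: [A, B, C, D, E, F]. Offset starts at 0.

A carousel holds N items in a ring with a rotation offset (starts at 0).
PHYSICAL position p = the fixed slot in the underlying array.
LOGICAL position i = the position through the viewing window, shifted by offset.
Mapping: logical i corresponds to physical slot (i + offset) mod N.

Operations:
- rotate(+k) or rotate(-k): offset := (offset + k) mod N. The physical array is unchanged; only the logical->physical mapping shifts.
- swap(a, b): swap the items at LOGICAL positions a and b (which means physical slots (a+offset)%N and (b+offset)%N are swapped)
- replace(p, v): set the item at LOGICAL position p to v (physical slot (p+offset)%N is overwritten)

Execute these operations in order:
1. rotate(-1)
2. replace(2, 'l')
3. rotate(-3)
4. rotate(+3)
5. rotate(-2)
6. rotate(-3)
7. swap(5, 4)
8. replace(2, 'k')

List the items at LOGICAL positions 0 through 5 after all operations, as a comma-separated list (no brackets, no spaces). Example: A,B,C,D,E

Answer: A,l,k,D,F,E

Derivation:
After op 1 (rotate(-1)): offset=5, physical=[A,B,C,D,E,F], logical=[F,A,B,C,D,E]
After op 2 (replace(2, 'l')): offset=5, physical=[A,l,C,D,E,F], logical=[F,A,l,C,D,E]
After op 3 (rotate(-3)): offset=2, physical=[A,l,C,D,E,F], logical=[C,D,E,F,A,l]
After op 4 (rotate(+3)): offset=5, physical=[A,l,C,D,E,F], logical=[F,A,l,C,D,E]
After op 5 (rotate(-2)): offset=3, physical=[A,l,C,D,E,F], logical=[D,E,F,A,l,C]
After op 6 (rotate(-3)): offset=0, physical=[A,l,C,D,E,F], logical=[A,l,C,D,E,F]
After op 7 (swap(5, 4)): offset=0, physical=[A,l,C,D,F,E], logical=[A,l,C,D,F,E]
After op 8 (replace(2, 'k')): offset=0, physical=[A,l,k,D,F,E], logical=[A,l,k,D,F,E]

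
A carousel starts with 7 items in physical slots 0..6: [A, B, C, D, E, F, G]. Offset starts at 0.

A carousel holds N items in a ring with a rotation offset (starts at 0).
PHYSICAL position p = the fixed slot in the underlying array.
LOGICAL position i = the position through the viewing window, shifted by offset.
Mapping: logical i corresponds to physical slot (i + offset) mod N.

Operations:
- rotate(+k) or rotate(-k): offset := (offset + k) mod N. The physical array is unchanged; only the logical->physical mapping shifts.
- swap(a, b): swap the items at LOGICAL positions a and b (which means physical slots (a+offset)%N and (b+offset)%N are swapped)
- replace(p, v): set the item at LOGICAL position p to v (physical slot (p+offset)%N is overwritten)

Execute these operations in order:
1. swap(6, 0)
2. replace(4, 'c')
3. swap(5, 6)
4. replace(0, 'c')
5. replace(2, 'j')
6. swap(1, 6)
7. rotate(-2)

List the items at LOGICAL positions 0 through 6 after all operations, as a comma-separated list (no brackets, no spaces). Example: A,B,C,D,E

Answer: A,B,c,F,j,D,c

Derivation:
After op 1 (swap(6, 0)): offset=0, physical=[G,B,C,D,E,F,A], logical=[G,B,C,D,E,F,A]
After op 2 (replace(4, 'c')): offset=0, physical=[G,B,C,D,c,F,A], logical=[G,B,C,D,c,F,A]
After op 3 (swap(5, 6)): offset=0, physical=[G,B,C,D,c,A,F], logical=[G,B,C,D,c,A,F]
After op 4 (replace(0, 'c')): offset=0, physical=[c,B,C,D,c,A,F], logical=[c,B,C,D,c,A,F]
After op 5 (replace(2, 'j')): offset=0, physical=[c,B,j,D,c,A,F], logical=[c,B,j,D,c,A,F]
After op 6 (swap(1, 6)): offset=0, physical=[c,F,j,D,c,A,B], logical=[c,F,j,D,c,A,B]
After op 7 (rotate(-2)): offset=5, physical=[c,F,j,D,c,A,B], logical=[A,B,c,F,j,D,c]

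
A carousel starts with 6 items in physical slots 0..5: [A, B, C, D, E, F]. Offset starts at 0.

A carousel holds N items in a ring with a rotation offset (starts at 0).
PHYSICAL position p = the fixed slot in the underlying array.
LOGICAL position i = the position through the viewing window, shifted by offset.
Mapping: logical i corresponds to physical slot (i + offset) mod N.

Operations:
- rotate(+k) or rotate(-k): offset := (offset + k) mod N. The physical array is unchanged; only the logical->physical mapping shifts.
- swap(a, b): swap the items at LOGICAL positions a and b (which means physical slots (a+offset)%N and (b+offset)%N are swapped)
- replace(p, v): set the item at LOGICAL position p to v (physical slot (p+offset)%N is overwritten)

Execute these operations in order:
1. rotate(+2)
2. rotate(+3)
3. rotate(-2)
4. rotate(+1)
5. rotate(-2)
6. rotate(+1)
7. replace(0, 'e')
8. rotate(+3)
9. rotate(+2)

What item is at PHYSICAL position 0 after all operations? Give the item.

Answer: A

Derivation:
After op 1 (rotate(+2)): offset=2, physical=[A,B,C,D,E,F], logical=[C,D,E,F,A,B]
After op 2 (rotate(+3)): offset=5, physical=[A,B,C,D,E,F], logical=[F,A,B,C,D,E]
After op 3 (rotate(-2)): offset=3, physical=[A,B,C,D,E,F], logical=[D,E,F,A,B,C]
After op 4 (rotate(+1)): offset=4, physical=[A,B,C,D,E,F], logical=[E,F,A,B,C,D]
After op 5 (rotate(-2)): offset=2, physical=[A,B,C,D,E,F], logical=[C,D,E,F,A,B]
After op 6 (rotate(+1)): offset=3, physical=[A,B,C,D,E,F], logical=[D,E,F,A,B,C]
After op 7 (replace(0, 'e')): offset=3, physical=[A,B,C,e,E,F], logical=[e,E,F,A,B,C]
After op 8 (rotate(+3)): offset=0, physical=[A,B,C,e,E,F], logical=[A,B,C,e,E,F]
After op 9 (rotate(+2)): offset=2, physical=[A,B,C,e,E,F], logical=[C,e,E,F,A,B]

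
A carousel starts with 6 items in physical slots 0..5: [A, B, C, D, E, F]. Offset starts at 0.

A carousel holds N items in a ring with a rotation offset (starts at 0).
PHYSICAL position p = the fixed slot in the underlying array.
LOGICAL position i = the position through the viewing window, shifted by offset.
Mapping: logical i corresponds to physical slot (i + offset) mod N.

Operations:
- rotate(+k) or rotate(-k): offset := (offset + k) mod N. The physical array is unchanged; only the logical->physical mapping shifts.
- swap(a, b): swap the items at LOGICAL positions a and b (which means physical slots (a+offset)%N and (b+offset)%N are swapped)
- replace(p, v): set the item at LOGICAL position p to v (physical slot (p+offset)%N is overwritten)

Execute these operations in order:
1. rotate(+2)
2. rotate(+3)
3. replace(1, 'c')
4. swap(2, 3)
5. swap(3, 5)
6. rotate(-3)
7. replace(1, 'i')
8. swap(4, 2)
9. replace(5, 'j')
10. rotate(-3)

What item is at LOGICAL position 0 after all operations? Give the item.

Answer: F

Derivation:
After op 1 (rotate(+2)): offset=2, physical=[A,B,C,D,E,F], logical=[C,D,E,F,A,B]
After op 2 (rotate(+3)): offset=5, physical=[A,B,C,D,E,F], logical=[F,A,B,C,D,E]
After op 3 (replace(1, 'c')): offset=5, physical=[c,B,C,D,E,F], logical=[F,c,B,C,D,E]
After op 4 (swap(2, 3)): offset=5, physical=[c,C,B,D,E,F], logical=[F,c,C,B,D,E]
After op 5 (swap(3, 5)): offset=5, physical=[c,C,E,D,B,F], logical=[F,c,C,E,D,B]
After op 6 (rotate(-3)): offset=2, physical=[c,C,E,D,B,F], logical=[E,D,B,F,c,C]
After op 7 (replace(1, 'i')): offset=2, physical=[c,C,E,i,B,F], logical=[E,i,B,F,c,C]
After op 8 (swap(4, 2)): offset=2, physical=[B,C,E,i,c,F], logical=[E,i,c,F,B,C]
After op 9 (replace(5, 'j')): offset=2, physical=[B,j,E,i,c,F], logical=[E,i,c,F,B,j]
After op 10 (rotate(-3)): offset=5, physical=[B,j,E,i,c,F], logical=[F,B,j,E,i,c]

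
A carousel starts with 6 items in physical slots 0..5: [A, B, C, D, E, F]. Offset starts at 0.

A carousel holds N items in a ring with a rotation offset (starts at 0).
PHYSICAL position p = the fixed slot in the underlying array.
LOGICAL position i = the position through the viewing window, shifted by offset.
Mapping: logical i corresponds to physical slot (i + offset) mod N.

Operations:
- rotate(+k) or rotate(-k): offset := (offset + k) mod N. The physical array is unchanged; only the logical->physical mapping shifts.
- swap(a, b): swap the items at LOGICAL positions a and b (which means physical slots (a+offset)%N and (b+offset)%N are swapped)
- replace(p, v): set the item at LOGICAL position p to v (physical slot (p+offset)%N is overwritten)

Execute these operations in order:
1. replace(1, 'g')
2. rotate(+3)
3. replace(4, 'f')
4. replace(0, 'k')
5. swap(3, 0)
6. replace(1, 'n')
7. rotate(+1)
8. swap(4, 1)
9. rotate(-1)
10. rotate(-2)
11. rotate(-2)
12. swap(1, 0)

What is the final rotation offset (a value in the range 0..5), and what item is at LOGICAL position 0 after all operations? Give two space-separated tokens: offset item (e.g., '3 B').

Answer: 5 k

Derivation:
After op 1 (replace(1, 'g')): offset=0, physical=[A,g,C,D,E,F], logical=[A,g,C,D,E,F]
After op 2 (rotate(+3)): offset=3, physical=[A,g,C,D,E,F], logical=[D,E,F,A,g,C]
After op 3 (replace(4, 'f')): offset=3, physical=[A,f,C,D,E,F], logical=[D,E,F,A,f,C]
After op 4 (replace(0, 'k')): offset=3, physical=[A,f,C,k,E,F], logical=[k,E,F,A,f,C]
After op 5 (swap(3, 0)): offset=3, physical=[k,f,C,A,E,F], logical=[A,E,F,k,f,C]
After op 6 (replace(1, 'n')): offset=3, physical=[k,f,C,A,n,F], logical=[A,n,F,k,f,C]
After op 7 (rotate(+1)): offset=4, physical=[k,f,C,A,n,F], logical=[n,F,k,f,C,A]
After op 8 (swap(4, 1)): offset=4, physical=[k,f,F,A,n,C], logical=[n,C,k,f,F,A]
After op 9 (rotate(-1)): offset=3, physical=[k,f,F,A,n,C], logical=[A,n,C,k,f,F]
After op 10 (rotate(-2)): offset=1, physical=[k,f,F,A,n,C], logical=[f,F,A,n,C,k]
After op 11 (rotate(-2)): offset=5, physical=[k,f,F,A,n,C], logical=[C,k,f,F,A,n]
After op 12 (swap(1, 0)): offset=5, physical=[C,f,F,A,n,k], logical=[k,C,f,F,A,n]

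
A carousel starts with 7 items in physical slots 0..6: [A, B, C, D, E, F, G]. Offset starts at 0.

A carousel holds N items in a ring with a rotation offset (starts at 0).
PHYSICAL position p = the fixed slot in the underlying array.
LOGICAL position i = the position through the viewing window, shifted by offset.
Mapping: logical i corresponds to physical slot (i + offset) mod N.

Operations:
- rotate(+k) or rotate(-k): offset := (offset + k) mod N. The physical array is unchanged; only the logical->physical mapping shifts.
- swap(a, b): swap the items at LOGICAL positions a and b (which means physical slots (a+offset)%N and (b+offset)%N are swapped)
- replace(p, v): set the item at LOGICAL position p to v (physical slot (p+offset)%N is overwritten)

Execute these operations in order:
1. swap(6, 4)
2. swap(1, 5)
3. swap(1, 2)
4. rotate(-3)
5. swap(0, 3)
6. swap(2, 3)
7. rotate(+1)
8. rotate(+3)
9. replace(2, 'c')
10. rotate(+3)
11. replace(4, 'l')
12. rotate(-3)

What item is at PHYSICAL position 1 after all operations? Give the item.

After op 1 (swap(6, 4)): offset=0, physical=[A,B,C,D,G,F,E], logical=[A,B,C,D,G,F,E]
After op 2 (swap(1, 5)): offset=0, physical=[A,F,C,D,G,B,E], logical=[A,F,C,D,G,B,E]
After op 3 (swap(1, 2)): offset=0, physical=[A,C,F,D,G,B,E], logical=[A,C,F,D,G,B,E]
After op 4 (rotate(-3)): offset=4, physical=[A,C,F,D,G,B,E], logical=[G,B,E,A,C,F,D]
After op 5 (swap(0, 3)): offset=4, physical=[G,C,F,D,A,B,E], logical=[A,B,E,G,C,F,D]
After op 6 (swap(2, 3)): offset=4, physical=[E,C,F,D,A,B,G], logical=[A,B,G,E,C,F,D]
After op 7 (rotate(+1)): offset=5, physical=[E,C,F,D,A,B,G], logical=[B,G,E,C,F,D,A]
After op 8 (rotate(+3)): offset=1, physical=[E,C,F,D,A,B,G], logical=[C,F,D,A,B,G,E]
After op 9 (replace(2, 'c')): offset=1, physical=[E,C,F,c,A,B,G], logical=[C,F,c,A,B,G,E]
After op 10 (rotate(+3)): offset=4, physical=[E,C,F,c,A,B,G], logical=[A,B,G,E,C,F,c]
After op 11 (replace(4, 'l')): offset=4, physical=[E,l,F,c,A,B,G], logical=[A,B,G,E,l,F,c]
After op 12 (rotate(-3)): offset=1, physical=[E,l,F,c,A,B,G], logical=[l,F,c,A,B,G,E]

Answer: l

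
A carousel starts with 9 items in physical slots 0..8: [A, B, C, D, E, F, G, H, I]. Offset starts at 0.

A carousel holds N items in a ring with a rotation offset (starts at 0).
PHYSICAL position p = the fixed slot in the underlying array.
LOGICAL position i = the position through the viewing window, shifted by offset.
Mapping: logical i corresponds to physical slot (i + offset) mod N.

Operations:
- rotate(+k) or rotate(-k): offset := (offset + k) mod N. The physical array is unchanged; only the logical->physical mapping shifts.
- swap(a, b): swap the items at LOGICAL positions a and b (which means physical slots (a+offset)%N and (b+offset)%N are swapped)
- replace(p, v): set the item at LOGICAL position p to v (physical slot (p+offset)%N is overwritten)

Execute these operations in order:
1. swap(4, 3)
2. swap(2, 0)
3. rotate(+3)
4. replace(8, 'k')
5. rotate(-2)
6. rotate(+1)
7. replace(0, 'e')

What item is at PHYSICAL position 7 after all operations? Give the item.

Answer: H

Derivation:
After op 1 (swap(4, 3)): offset=0, physical=[A,B,C,E,D,F,G,H,I], logical=[A,B,C,E,D,F,G,H,I]
After op 2 (swap(2, 0)): offset=0, physical=[C,B,A,E,D,F,G,H,I], logical=[C,B,A,E,D,F,G,H,I]
After op 3 (rotate(+3)): offset=3, physical=[C,B,A,E,D,F,G,H,I], logical=[E,D,F,G,H,I,C,B,A]
After op 4 (replace(8, 'k')): offset=3, physical=[C,B,k,E,D,F,G,H,I], logical=[E,D,F,G,H,I,C,B,k]
After op 5 (rotate(-2)): offset=1, physical=[C,B,k,E,D,F,G,H,I], logical=[B,k,E,D,F,G,H,I,C]
After op 6 (rotate(+1)): offset=2, physical=[C,B,k,E,D,F,G,H,I], logical=[k,E,D,F,G,H,I,C,B]
After op 7 (replace(0, 'e')): offset=2, physical=[C,B,e,E,D,F,G,H,I], logical=[e,E,D,F,G,H,I,C,B]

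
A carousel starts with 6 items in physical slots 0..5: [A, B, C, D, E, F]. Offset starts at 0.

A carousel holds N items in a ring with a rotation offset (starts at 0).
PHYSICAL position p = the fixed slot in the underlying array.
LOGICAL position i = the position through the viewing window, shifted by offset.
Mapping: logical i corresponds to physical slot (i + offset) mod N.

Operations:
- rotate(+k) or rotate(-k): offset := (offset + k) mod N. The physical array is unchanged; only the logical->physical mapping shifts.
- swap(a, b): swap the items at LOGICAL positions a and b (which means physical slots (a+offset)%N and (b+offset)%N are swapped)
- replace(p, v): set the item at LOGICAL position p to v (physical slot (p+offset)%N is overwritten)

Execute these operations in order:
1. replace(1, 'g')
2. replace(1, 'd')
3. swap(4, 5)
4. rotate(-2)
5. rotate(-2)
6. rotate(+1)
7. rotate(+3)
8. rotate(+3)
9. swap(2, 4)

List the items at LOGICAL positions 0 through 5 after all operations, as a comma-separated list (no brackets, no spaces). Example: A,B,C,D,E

After op 1 (replace(1, 'g')): offset=0, physical=[A,g,C,D,E,F], logical=[A,g,C,D,E,F]
After op 2 (replace(1, 'd')): offset=0, physical=[A,d,C,D,E,F], logical=[A,d,C,D,E,F]
After op 3 (swap(4, 5)): offset=0, physical=[A,d,C,D,F,E], logical=[A,d,C,D,F,E]
After op 4 (rotate(-2)): offset=4, physical=[A,d,C,D,F,E], logical=[F,E,A,d,C,D]
After op 5 (rotate(-2)): offset=2, physical=[A,d,C,D,F,E], logical=[C,D,F,E,A,d]
After op 6 (rotate(+1)): offset=3, physical=[A,d,C,D,F,E], logical=[D,F,E,A,d,C]
After op 7 (rotate(+3)): offset=0, physical=[A,d,C,D,F,E], logical=[A,d,C,D,F,E]
After op 8 (rotate(+3)): offset=3, physical=[A,d,C,D,F,E], logical=[D,F,E,A,d,C]
After op 9 (swap(2, 4)): offset=3, physical=[A,E,C,D,F,d], logical=[D,F,d,A,E,C]

Answer: D,F,d,A,E,C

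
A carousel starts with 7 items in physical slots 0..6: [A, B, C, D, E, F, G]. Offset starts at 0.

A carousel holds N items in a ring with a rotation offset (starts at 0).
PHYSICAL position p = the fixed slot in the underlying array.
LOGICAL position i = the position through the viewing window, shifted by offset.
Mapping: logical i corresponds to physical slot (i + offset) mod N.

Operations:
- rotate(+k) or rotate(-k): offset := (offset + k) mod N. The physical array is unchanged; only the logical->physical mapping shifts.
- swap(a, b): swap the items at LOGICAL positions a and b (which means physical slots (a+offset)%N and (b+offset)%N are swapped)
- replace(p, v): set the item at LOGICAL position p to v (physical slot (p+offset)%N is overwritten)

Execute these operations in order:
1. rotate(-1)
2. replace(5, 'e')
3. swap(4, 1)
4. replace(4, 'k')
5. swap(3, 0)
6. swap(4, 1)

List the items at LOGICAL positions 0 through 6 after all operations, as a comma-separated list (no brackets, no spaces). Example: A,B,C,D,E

Answer: C,k,B,G,D,e,F

Derivation:
After op 1 (rotate(-1)): offset=6, physical=[A,B,C,D,E,F,G], logical=[G,A,B,C,D,E,F]
After op 2 (replace(5, 'e')): offset=6, physical=[A,B,C,D,e,F,G], logical=[G,A,B,C,D,e,F]
After op 3 (swap(4, 1)): offset=6, physical=[D,B,C,A,e,F,G], logical=[G,D,B,C,A,e,F]
After op 4 (replace(4, 'k')): offset=6, physical=[D,B,C,k,e,F,G], logical=[G,D,B,C,k,e,F]
After op 5 (swap(3, 0)): offset=6, physical=[D,B,G,k,e,F,C], logical=[C,D,B,G,k,e,F]
After op 6 (swap(4, 1)): offset=6, physical=[k,B,G,D,e,F,C], logical=[C,k,B,G,D,e,F]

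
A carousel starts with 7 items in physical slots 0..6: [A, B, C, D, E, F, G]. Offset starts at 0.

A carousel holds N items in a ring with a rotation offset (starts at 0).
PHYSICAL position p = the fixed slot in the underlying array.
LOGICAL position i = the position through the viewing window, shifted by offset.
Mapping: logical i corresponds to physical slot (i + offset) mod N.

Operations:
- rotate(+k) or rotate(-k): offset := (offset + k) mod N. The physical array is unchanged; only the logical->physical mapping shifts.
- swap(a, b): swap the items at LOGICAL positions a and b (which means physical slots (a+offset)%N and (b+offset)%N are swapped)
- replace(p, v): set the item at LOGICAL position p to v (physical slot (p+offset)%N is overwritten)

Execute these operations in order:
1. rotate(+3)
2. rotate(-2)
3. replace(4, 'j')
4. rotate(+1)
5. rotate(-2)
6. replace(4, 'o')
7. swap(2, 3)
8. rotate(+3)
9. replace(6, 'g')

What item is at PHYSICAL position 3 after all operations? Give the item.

After op 1 (rotate(+3)): offset=3, physical=[A,B,C,D,E,F,G], logical=[D,E,F,G,A,B,C]
After op 2 (rotate(-2)): offset=1, physical=[A,B,C,D,E,F,G], logical=[B,C,D,E,F,G,A]
After op 3 (replace(4, 'j')): offset=1, physical=[A,B,C,D,E,j,G], logical=[B,C,D,E,j,G,A]
After op 4 (rotate(+1)): offset=2, physical=[A,B,C,D,E,j,G], logical=[C,D,E,j,G,A,B]
After op 5 (rotate(-2)): offset=0, physical=[A,B,C,D,E,j,G], logical=[A,B,C,D,E,j,G]
After op 6 (replace(4, 'o')): offset=0, physical=[A,B,C,D,o,j,G], logical=[A,B,C,D,o,j,G]
After op 7 (swap(2, 3)): offset=0, physical=[A,B,D,C,o,j,G], logical=[A,B,D,C,o,j,G]
After op 8 (rotate(+3)): offset=3, physical=[A,B,D,C,o,j,G], logical=[C,o,j,G,A,B,D]
After op 9 (replace(6, 'g')): offset=3, physical=[A,B,g,C,o,j,G], logical=[C,o,j,G,A,B,g]

Answer: C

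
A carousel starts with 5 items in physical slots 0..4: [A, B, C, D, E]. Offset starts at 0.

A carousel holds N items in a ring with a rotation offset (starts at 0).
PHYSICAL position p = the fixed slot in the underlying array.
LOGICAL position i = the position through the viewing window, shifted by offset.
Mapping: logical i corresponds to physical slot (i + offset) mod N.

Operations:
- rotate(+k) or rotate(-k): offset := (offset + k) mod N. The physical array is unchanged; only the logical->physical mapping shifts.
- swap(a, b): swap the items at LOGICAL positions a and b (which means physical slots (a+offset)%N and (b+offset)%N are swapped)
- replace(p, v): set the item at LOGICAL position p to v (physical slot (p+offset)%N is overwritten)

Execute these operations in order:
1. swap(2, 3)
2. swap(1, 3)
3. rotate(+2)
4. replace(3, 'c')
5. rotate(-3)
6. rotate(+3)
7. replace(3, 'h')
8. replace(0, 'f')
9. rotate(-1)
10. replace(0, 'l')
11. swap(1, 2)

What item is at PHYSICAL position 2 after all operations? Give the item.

After op 1 (swap(2, 3)): offset=0, physical=[A,B,D,C,E], logical=[A,B,D,C,E]
After op 2 (swap(1, 3)): offset=0, physical=[A,C,D,B,E], logical=[A,C,D,B,E]
After op 3 (rotate(+2)): offset=2, physical=[A,C,D,B,E], logical=[D,B,E,A,C]
After op 4 (replace(3, 'c')): offset=2, physical=[c,C,D,B,E], logical=[D,B,E,c,C]
After op 5 (rotate(-3)): offset=4, physical=[c,C,D,B,E], logical=[E,c,C,D,B]
After op 6 (rotate(+3)): offset=2, physical=[c,C,D,B,E], logical=[D,B,E,c,C]
After op 7 (replace(3, 'h')): offset=2, physical=[h,C,D,B,E], logical=[D,B,E,h,C]
After op 8 (replace(0, 'f')): offset=2, physical=[h,C,f,B,E], logical=[f,B,E,h,C]
After op 9 (rotate(-1)): offset=1, physical=[h,C,f,B,E], logical=[C,f,B,E,h]
After op 10 (replace(0, 'l')): offset=1, physical=[h,l,f,B,E], logical=[l,f,B,E,h]
After op 11 (swap(1, 2)): offset=1, physical=[h,l,B,f,E], logical=[l,B,f,E,h]

Answer: B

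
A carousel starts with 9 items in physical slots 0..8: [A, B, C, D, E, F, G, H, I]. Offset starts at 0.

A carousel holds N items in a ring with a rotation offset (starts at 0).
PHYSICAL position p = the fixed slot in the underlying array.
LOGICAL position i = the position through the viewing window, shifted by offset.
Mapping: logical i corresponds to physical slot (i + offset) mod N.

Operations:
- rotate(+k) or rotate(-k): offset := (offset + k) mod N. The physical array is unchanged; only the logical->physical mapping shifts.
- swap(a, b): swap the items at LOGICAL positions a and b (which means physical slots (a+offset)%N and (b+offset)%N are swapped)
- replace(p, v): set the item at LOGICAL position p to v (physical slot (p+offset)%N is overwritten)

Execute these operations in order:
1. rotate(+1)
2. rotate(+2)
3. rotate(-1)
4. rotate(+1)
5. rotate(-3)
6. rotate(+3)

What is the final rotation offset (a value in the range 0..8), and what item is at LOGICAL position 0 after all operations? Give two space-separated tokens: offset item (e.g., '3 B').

Answer: 3 D

Derivation:
After op 1 (rotate(+1)): offset=1, physical=[A,B,C,D,E,F,G,H,I], logical=[B,C,D,E,F,G,H,I,A]
After op 2 (rotate(+2)): offset=3, physical=[A,B,C,D,E,F,G,H,I], logical=[D,E,F,G,H,I,A,B,C]
After op 3 (rotate(-1)): offset=2, physical=[A,B,C,D,E,F,G,H,I], logical=[C,D,E,F,G,H,I,A,B]
After op 4 (rotate(+1)): offset=3, physical=[A,B,C,D,E,F,G,H,I], logical=[D,E,F,G,H,I,A,B,C]
After op 5 (rotate(-3)): offset=0, physical=[A,B,C,D,E,F,G,H,I], logical=[A,B,C,D,E,F,G,H,I]
After op 6 (rotate(+3)): offset=3, physical=[A,B,C,D,E,F,G,H,I], logical=[D,E,F,G,H,I,A,B,C]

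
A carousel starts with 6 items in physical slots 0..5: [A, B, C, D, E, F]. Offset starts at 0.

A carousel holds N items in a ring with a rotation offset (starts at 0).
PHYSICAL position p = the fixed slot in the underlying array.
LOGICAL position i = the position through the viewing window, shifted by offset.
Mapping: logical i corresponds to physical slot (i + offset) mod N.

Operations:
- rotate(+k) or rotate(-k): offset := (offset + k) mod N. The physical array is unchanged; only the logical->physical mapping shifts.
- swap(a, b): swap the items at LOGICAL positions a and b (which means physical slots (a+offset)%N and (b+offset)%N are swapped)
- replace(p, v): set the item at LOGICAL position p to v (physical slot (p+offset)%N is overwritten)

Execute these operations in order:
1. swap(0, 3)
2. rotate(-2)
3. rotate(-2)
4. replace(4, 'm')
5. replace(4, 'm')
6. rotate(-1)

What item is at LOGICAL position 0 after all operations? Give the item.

After op 1 (swap(0, 3)): offset=0, physical=[D,B,C,A,E,F], logical=[D,B,C,A,E,F]
After op 2 (rotate(-2)): offset=4, physical=[D,B,C,A,E,F], logical=[E,F,D,B,C,A]
After op 3 (rotate(-2)): offset=2, physical=[D,B,C,A,E,F], logical=[C,A,E,F,D,B]
After op 4 (replace(4, 'm')): offset=2, physical=[m,B,C,A,E,F], logical=[C,A,E,F,m,B]
After op 5 (replace(4, 'm')): offset=2, physical=[m,B,C,A,E,F], logical=[C,A,E,F,m,B]
After op 6 (rotate(-1)): offset=1, physical=[m,B,C,A,E,F], logical=[B,C,A,E,F,m]

Answer: B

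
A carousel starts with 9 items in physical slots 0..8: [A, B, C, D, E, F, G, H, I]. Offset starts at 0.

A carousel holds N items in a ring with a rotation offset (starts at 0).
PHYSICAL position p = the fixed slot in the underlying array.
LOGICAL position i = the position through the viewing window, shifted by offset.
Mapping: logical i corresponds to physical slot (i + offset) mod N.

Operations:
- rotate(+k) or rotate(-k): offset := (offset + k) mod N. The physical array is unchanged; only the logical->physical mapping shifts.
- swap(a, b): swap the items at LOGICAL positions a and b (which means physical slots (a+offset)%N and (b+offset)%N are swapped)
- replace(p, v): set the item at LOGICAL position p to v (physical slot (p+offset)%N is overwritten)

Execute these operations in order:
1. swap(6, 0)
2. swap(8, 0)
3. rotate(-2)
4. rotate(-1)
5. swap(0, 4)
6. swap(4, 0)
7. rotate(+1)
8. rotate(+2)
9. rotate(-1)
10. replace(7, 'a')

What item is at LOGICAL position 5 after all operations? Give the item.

Answer: E

Derivation:
After op 1 (swap(6, 0)): offset=0, physical=[G,B,C,D,E,F,A,H,I], logical=[G,B,C,D,E,F,A,H,I]
After op 2 (swap(8, 0)): offset=0, physical=[I,B,C,D,E,F,A,H,G], logical=[I,B,C,D,E,F,A,H,G]
After op 3 (rotate(-2)): offset=7, physical=[I,B,C,D,E,F,A,H,G], logical=[H,G,I,B,C,D,E,F,A]
After op 4 (rotate(-1)): offset=6, physical=[I,B,C,D,E,F,A,H,G], logical=[A,H,G,I,B,C,D,E,F]
After op 5 (swap(0, 4)): offset=6, physical=[I,A,C,D,E,F,B,H,G], logical=[B,H,G,I,A,C,D,E,F]
After op 6 (swap(4, 0)): offset=6, physical=[I,B,C,D,E,F,A,H,G], logical=[A,H,G,I,B,C,D,E,F]
After op 7 (rotate(+1)): offset=7, physical=[I,B,C,D,E,F,A,H,G], logical=[H,G,I,B,C,D,E,F,A]
After op 8 (rotate(+2)): offset=0, physical=[I,B,C,D,E,F,A,H,G], logical=[I,B,C,D,E,F,A,H,G]
After op 9 (rotate(-1)): offset=8, physical=[I,B,C,D,E,F,A,H,G], logical=[G,I,B,C,D,E,F,A,H]
After op 10 (replace(7, 'a')): offset=8, physical=[I,B,C,D,E,F,a,H,G], logical=[G,I,B,C,D,E,F,a,H]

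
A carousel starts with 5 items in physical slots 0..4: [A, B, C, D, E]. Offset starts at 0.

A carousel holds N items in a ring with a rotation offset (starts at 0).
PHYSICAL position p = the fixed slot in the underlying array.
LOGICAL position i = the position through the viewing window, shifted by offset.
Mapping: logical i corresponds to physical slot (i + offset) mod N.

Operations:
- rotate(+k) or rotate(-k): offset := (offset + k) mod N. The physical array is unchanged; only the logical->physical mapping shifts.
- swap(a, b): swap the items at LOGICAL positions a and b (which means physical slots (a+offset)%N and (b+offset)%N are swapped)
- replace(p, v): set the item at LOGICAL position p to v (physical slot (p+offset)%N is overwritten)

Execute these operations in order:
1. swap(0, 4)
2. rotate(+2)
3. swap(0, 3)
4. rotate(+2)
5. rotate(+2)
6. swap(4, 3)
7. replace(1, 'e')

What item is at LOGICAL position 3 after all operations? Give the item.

Answer: C

Derivation:
After op 1 (swap(0, 4)): offset=0, physical=[E,B,C,D,A], logical=[E,B,C,D,A]
After op 2 (rotate(+2)): offset=2, physical=[E,B,C,D,A], logical=[C,D,A,E,B]
After op 3 (swap(0, 3)): offset=2, physical=[C,B,E,D,A], logical=[E,D,A,C,B]
After op 4 (rotate(+2)): offset=4, physical=[C,B,E,D,A], logical=[A,C,B,E,D]
After op 5 (rotate(+2)): offset=1, physical=[C,B,E,D,A], logical=[B,E,D,A,C]
After op 6 (swap(4, 3)): offset=1, physical=[A,B,E,D,C], logical=[B,E,D,C,A]
After op 7 (replace(1, 'e')): offset=1, physical=[A,B,e,D,C], logical=[B,e,D,C,A]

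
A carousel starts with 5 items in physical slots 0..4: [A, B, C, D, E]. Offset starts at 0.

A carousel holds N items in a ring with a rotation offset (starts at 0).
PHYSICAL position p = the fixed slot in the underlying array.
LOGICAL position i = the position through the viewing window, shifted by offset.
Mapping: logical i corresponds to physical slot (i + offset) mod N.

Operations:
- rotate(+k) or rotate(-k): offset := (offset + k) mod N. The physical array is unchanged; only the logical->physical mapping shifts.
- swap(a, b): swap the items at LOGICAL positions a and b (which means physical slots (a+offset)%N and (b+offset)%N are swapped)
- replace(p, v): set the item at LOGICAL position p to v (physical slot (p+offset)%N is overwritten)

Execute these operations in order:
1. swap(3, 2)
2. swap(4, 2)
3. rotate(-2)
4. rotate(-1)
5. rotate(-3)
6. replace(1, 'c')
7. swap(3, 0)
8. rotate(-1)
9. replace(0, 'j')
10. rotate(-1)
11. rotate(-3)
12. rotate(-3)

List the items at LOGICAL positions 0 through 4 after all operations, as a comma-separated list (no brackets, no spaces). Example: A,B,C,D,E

After op 1 (swap(3, 2)): offset=0, physical=[A,B,D,C,E], logical=[A,B,D,C,E]
After op 2 (swap(4, 2)): offset=0, physical=[A,B,E,C,D], logical=[A,B,E,C,D]
After op 3 (rotate(-2)): offset=3, physical=[A,B,E,C,D], logical=[C,D,A,B,E]
After op 4 (rotate(-1)): offset=2, physical=[A,B,E,C,D], logical=[E,C,D,A,B]
After op 5 (rotate(-3)): offset=4, physical=[A,B,E,C,D], logical=[D,A,B,E,C]
After op 6 (replace(1, 'c')): offset=4, physical=[c,B,E,C,D], logical=[D,c,B,E,C]
After op 7 (swap(3, 0)): offset=4, physical=[c,B,D,C,E], logical=[E,c,B,D,C]
After op 8 (rotate(-1)): offset=3, physical=[c,B,D,C,E], logical=[C,E,c,B,D]
After op 9 (replace(0, 'j')): offset=3, physical=[c,B,D,j,E], logical=[j,E,c,B,D]
After op 10 (rotate(-1)): offset=2, physical=[c,B,D,j,E], logical=[D,j,E,c,B]
After op 11 (rotate(-3)): offset=4, physical=[c,B,D,j,E], logical=[E,c,B,D,j]
After op 12 (rotate(-3)): offset=1, physical=[c,B,D,j,E], logical=[B,D,j,E,c]

Answer: B,D,j,E,c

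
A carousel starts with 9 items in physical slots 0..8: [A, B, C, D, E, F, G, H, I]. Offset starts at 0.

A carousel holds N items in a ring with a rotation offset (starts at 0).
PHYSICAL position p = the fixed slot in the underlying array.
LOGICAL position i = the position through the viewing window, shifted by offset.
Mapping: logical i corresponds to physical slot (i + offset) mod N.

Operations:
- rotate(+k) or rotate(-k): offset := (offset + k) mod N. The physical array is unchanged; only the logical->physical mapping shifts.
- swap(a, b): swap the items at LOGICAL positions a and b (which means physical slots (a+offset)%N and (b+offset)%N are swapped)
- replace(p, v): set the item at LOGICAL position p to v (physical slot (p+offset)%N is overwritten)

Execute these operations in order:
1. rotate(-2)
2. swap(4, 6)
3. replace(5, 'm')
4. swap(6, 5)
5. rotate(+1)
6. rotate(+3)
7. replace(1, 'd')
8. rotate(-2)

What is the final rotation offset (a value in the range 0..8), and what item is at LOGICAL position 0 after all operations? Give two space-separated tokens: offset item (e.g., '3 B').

After op 1 (rotate(-2)): offset=7, physical=[A,B,C,D,E,F,G,H,I], logical=[H,I,A,B,C,D,E,F,G]
After op 2 (swap(4, 6)): offset=7, physical=[A,B,E,D,C,F,G,H,I], logical=[H,I,A,B,E,D,C,F,G]
After op 3 (replace(5, 'm')): offset=7, physical=[A,B,E,m,C,F,G,H,I], logical=[H,I,A,B,E,m,C,F,G]
After op 4 (swap(6, 5)): offset=7, physical=[A,B,E,C,m,F,G,H,I], logical=[H,I,A,B,E,C,m,F,G]
After op 5 (rotate(+1)): offset=8, physical=[A,B,E,C,m,F,G,H,I], logical=[I,A,B,E,C,m,F,G,H]
After op 6 (rotate(+3)): offset=2, physical=[A,B,E,C,m,F,G,H,I], logical=[E,C,m,F,G,H,I,A,B]
After op 7 (replace(1, 'd')): offset=2, physical=[A,B,E,d,m,F,G,H,I], logical=[E,d,m,F,G,H,I,A,B]
After op 8 (rotate(-2)): offset=0, physical=[A,B,E,d,m,F,G,H,I], logical=[A,B,E,d,m,F,G,H,I]

Answer: 0 A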